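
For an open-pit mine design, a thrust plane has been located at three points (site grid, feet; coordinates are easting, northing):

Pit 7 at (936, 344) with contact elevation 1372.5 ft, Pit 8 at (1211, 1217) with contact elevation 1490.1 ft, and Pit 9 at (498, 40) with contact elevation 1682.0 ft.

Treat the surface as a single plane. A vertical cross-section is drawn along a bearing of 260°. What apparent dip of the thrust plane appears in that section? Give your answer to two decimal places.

Let the plane be z = a·easting + b·northing + c.
Pit 8−Pit 7: 275a + 873b = 117.6;  Pit 9−Pit 7: −438a − 304b = 309.5.
Solving gives a = −1.02400, b = 0.45727.
Unit vector along 260° is (sin 260°, cos 260°) = (-0.9848, -0.1736).
Slope in that direction = a·(-0.9848) + b·(-0.1736) = 0.92904.
Apparent dip = arctan|0.92904| = 42.89° (true dip is 48.3°, so apparent ≤ true as expected).

42.89°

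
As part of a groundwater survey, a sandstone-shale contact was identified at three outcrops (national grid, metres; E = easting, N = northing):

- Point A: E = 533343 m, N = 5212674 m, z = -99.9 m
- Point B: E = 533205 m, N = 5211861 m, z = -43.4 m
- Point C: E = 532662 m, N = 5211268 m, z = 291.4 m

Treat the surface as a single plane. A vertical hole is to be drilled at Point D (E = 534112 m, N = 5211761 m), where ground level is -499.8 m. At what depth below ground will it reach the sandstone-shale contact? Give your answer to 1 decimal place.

149.9 m

Let the plane be z = a·E + b·N + c.
Point B−Point A: −138a − 813b = 56.5;  Point C−Point A: −681a − 1406b = 391.3.
Solving gives a = −0.663713312, b = 0.043164129.
Then c = -99.9 − a·533343 − b·5212674 = 128886.41.
At (534112, 5211761): z_contact = −354497.24 + 224961.13 + 128886.41 = -649.70 m.
Depth below ground = -499.8 − (-649.70) = 149.9 m.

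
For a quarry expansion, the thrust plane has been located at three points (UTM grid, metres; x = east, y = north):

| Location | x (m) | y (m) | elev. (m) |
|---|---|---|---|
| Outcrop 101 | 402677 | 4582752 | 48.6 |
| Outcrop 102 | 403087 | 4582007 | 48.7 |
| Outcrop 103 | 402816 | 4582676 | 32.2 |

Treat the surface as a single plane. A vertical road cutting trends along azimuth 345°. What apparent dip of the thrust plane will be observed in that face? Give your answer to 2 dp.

Two edge vectors: Outcrop 101→Outcrop 102 = (410, -745, 0.1), Outcrop 101→Outcrop 103 = (139, -76, -16.4).
Normal n = (Outcrop 101→Outcrop 102) × (Outcrop 101→Outcrop 103) = (12225.6, 6737.9, 72395).
So ∂z/∂x = −n_x/n_z = −0.16887 and ∂z/∂y = −n_y/n_z = −0.09307.
Unit vector along 345° is (sin 345°, cos 345°) = (-0.2588, 0.9659).
Slope in that direction = a·(-0.2588) + b·(0.9659) = −0.04619.
Apparent dip = arctan|0.04619| = 2.64° (true dip is 10.9°, so apparent ≤ true as expected).

2.64°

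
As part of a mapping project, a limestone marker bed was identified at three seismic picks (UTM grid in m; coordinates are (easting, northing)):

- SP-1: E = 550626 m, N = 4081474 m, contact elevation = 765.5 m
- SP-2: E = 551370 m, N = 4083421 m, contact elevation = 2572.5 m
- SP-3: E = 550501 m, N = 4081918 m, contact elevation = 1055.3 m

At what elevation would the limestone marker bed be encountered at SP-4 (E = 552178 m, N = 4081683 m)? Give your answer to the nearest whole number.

1570 m

Let the plane be z = a·E + b·N + c.
SP-2−SP-1: 744a + 1947b = 1807;  SP-3−SP-1: −125a + 444b = 289.8.
Solving gives a = 0.41496049, b = 0.76952717.
Then c = 765.5 − a·550626 − b·4081474 = −3368527.66.
At (552178, 4081683): z = 229132.1 + 3140966.0 − 3368527.66 = 1570.3 m.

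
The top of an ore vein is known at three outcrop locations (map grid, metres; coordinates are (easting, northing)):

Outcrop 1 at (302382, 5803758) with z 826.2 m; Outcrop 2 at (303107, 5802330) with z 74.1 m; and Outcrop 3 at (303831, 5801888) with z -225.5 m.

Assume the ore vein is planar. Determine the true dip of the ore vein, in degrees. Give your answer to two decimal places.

25.54°

Let the plane be z = a·E + b·N + c.
Outcrop 2−Outcrop 1: 725a − 1428b = −752.1;  Outcrop 3−Outcrop 1: 1449a − 1870b = −1051.7.
Solving gives a = −0.13372, b = 0.45879.
Gradient magnitude |∇z| = √(a² + b²) = √(0.01788 + 0.21049) = 0.47788.
True dip = arctan(0.47788) = 25.54°, dipping toward SSE (azimuth ≈ 164°).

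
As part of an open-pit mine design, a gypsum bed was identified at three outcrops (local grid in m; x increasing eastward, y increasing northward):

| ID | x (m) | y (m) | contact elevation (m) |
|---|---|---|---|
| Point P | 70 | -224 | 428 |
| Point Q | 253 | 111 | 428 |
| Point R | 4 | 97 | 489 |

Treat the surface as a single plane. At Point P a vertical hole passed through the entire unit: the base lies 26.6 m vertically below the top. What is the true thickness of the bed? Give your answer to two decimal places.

Let the plane be z = a·x + b·y + c.
Point Q−Point P: 183a + 335b = 0;  Point R−Point P: −66a + 321b = 61.
Solving gives a = −0.25274, b = 0.13807.
|∇z| = √(a²+b²) = 0.28799, so dip δ = arctan(0.28799) = 16.07°.
True thickness = vertical thickness × cos δ = 26.6 × cos 16.07° = 25.56 m.

25.56 m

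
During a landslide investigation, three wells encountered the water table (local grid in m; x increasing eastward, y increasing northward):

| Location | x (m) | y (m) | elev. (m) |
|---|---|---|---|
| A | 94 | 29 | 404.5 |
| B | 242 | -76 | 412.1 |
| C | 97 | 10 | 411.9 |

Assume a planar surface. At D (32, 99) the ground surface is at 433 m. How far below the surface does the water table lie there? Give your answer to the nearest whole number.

43 m

Two edge vectors: A→B = (148, -105, 7.6), A→C = (3, -19, 7.4).
Normal n = (A→B) × (A→C) = (-632.6, -1072.4, -2497).
So ∂z/∂x = −n_x/n_z = −0.25334 and ∂z/∂y = −n_y/n_z = −0.42948.
Intercept c from A: 404.5 + 23.81 + 12.45 = 440.77.
At (32, 99): z_contact = −8.1 − 42.5 + 440.77 = 390.1 m.
Depth below ground = 433 − 390.1 = 43 m.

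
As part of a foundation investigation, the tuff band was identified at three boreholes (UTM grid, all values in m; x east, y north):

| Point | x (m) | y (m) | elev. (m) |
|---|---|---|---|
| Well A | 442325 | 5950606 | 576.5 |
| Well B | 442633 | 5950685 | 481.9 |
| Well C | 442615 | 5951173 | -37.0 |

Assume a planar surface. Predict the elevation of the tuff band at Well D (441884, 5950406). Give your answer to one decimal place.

Two edge vectors: Well A→Well B = (308, 79, -94.6), Well A→Well C = (290, 567, -613.5).
Normal n = (Well A→Well B) × (Well A→Well C) = (5171.7, 161524, 151726).
So ∂z/∂x = −n_x/n_z = −0.034085786 and ∂z/∂y = −n_y/n_z = −1.064576935.
Intercept c from Well A: 576.5 + 15077.00 + 6334877.90 = 6350531.39.
At (441884, 5950406): z = −15062.0 − 6334665.0 + 6350531.39 = 804.4 m.

804.4 m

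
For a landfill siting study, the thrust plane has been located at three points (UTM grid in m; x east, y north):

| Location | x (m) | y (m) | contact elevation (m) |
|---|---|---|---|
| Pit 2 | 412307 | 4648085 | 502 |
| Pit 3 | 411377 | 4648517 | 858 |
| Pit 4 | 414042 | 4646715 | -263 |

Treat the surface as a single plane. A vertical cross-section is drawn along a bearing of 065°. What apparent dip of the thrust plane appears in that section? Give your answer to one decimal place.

Let the plane be z = a·x + b·y + c.
Pit 3−Pit 2: −930a + 432b = 356;  Pit 4−Pit 2: 1735a − 1370b = −765.
Solving gives a = −0.29974, b = 0.17879.
Unit vector along 065° is (sin 65°, cos 65°) = (0.9063, 0.4226).
Slope in that direction = a·(0.9063) + b·(0.4226) = −0.19610.
Apparent dip = arctan|0.19610| = 11.1° (true dip is 19.2°, so apparent ≤ true as expected).

11.1°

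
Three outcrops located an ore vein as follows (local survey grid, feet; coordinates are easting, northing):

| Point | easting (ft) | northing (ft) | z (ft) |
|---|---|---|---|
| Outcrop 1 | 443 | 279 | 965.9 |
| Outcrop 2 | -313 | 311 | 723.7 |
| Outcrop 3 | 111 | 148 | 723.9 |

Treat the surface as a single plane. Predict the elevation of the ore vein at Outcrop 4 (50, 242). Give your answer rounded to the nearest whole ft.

790 ft

Two edge vectors: Outcrop 1→Outcrop 2 = (-756, 32, -242.2), Outcrop 1→Outcrop 3 = (-332, -131, -242).
Normal n = (Outcrop 1→Outcrop 2) × (Outcrop 1→Outcrop 3) = (-39472.2, -102541.6, 109660).
So ∂z/∂easting = −n_x/n_z = 0.35995 and ∂z/∂northing = −n_y/n_z = 0.93509.
Intercept c from Outcrop 1: 965.9 − 159.46 − 260.89 = 545.55.
At (50, 242): z = 18.0 + 226.3 + 545.55 = 789.8 ft.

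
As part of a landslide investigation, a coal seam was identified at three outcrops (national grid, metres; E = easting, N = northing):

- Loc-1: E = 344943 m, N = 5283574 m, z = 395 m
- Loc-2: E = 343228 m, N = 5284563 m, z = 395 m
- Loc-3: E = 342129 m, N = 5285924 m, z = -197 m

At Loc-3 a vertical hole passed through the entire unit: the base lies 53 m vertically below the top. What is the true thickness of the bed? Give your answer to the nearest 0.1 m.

Two edge vectors: Loc-1→Loc-2 = (-1715, 989, 0), Loc-1→Loc-3 = (-2814, 2350, -592).
Normal n = (Loc-1→Loc-2) × (Loc-1→Loc-3) = (-585488, -1015280, -1247204).
So ∂z/∂E = −n_x/n_z = −0.46944 and ∂z/∂N = −n_y/n_z = −0.81404.
|∇z| = √(a²+b²) = 0.93970, so dip δ = arctan(0.93970) = 43.22°.
True thickness = vertical thickness × cos δ = 53 × cos 43.22° = 38.6 m.

38.6 m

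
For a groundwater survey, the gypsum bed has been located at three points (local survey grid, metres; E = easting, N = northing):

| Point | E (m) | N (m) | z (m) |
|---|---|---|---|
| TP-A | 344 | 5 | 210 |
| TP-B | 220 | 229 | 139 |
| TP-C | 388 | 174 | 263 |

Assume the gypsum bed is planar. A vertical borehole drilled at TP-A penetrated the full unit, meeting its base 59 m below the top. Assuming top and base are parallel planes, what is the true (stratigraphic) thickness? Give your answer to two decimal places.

46.46 m

Two edge vectors: TP-A→TP-B = (-124, 224, -71), TP-A→TP-C = (44, 169, 53).
Normal n = (TP-A→TP-B) × (TP-A→TP-C) = (23871, 3448, -30812).
So ∂z/∂E = −n_x/n_z = 0.77473 and ∂z/∂N = −n_y/n_z = 0.11190.
|∇z| = √(a²+b²) = 0.78277, so dip δ = arctan(0.78277) = 38.05°.
True thickness = vertical thickness × cos δ = 59 × cos 38.05° = 46.46 m.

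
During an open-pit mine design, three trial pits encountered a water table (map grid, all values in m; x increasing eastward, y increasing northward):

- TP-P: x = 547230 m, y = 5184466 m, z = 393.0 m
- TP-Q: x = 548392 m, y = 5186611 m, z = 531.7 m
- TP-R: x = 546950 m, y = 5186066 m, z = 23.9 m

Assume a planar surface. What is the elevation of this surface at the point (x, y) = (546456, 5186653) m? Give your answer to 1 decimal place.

-272.8 m

Let the plane be z = a·x + b·y + c.
TP-Q−TP-P: 1162a + 2145b = 138.7;  TP-R−TP-P: −280a + 1600b = −369.1.
Solving gives a = 0.412082080, b = −0.158573136.
Then c = 393 − a·547230 − b·5184466 = 597006.36.
At (546456, 5186653): z = 225184.7 − 822463.8 + 597006.36 = -272.8 m.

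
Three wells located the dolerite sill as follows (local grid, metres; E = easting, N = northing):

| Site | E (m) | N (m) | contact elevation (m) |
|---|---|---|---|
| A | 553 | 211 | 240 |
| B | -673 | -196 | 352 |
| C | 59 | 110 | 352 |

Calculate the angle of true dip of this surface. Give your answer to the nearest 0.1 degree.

49.0°

Let the plane be z = a·E + b·N + c.
B−A: −1226a − 407b = 112;  C−A: −494a − 101b = 112.
Solving gives a = −0.44375, b = 1.06153.
Gradient magnitude |∇z| = √(a² + b²) = √(0.19692 + 1.12684) = 1.15055.
True dip = arctan(1.15055) = 49.0°, dipping toward SSE (azimuth ≈ 157°).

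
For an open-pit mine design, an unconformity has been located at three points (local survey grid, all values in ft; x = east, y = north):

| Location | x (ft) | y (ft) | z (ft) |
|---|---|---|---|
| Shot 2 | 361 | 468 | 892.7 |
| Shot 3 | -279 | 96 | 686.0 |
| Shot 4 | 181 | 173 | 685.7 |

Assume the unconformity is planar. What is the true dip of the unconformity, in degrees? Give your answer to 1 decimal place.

38.4°

Two edge vectors: Shot 2→Shot 3 = (-640, -372, -206.7), Shot 2→Shot 4 = (-180, -295, -207).
Normal n = (Shot 2→Shot 3) × (Shot 2→Shot 4) = (16027.5, -95274, 121840).
So ∂z/∂x = −n_x/n_z = −0.13155 and ∂z/∂y = −n_y/n_z = 0.78196.
Gradient magnitude |∇z| = √(a² + b²) = √(0.01730 + 0.61146) = 0.79295.
True dip = arctan(0.79295) = 38.4°, dipping toward S (azimuth ≈ 170°).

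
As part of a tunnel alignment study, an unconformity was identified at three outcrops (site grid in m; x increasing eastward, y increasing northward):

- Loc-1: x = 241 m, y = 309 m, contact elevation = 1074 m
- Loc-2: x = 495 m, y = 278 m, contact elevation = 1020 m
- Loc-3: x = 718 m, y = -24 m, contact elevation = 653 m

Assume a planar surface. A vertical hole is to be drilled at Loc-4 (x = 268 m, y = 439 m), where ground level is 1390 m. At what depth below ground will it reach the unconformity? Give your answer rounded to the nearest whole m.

167 m

Let the plane be z = a·x + b·y + c.
Loc-2−Loc-1: 254a − 31b = −54;  Loc-3−Loc-1: 477a − 333b = −421.
Solving gives a = −0.07065, b = 1.16306.
Then c = 1074 − a·241 − b·309 = 731.64.
At (268, 439): z_contact = −18.9 + 510.6 + 731.64 = 1223.3 m.
Depth below ground = 1390 − 1223.3 = 167 m.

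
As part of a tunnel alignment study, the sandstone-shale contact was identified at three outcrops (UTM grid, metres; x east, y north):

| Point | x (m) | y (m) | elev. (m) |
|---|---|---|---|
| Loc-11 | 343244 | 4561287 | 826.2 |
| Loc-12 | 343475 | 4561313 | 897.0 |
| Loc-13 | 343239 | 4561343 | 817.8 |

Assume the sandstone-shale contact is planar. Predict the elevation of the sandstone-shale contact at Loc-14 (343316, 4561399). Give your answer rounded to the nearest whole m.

Let the plane be z = a·x + b·y + c.
Loc-12−Loc-11: 231a + 26b = 70.8;  Loc-13−Loc-11: −5a + 56b = −8.4.
Solving gives a = 0.32015919, b = −0.12141436.
Then c = 826.2 − a·343244 − b·4561287 = 444739.21.
At (343316, 4561399): z = 109915.8 − 553819.3 + 444739.21 = 835.7 m.

836 m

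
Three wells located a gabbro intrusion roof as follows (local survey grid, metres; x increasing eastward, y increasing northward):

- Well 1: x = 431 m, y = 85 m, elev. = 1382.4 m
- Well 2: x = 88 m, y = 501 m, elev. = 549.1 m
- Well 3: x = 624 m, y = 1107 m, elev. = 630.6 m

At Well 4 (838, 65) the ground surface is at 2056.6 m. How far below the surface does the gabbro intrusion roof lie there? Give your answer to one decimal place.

145.7 m

Let the plane be z = a·x + b·y + c.
Well 2−Well 1: −343a + 416b = −833.3;  Well 3−Well 1: 193a + 1022b = −751.8.
Solving gives a = 1.250792, b = −0.971823.
Then c = 1382.4 − a·431 − b·85 = 925.91.
At (838, 65): z_contact = 1048.16 − 63.17 + 925.91 = 1910.91 m.
Depth below ground = 2056.6 − 1910.91 = 145.7 m.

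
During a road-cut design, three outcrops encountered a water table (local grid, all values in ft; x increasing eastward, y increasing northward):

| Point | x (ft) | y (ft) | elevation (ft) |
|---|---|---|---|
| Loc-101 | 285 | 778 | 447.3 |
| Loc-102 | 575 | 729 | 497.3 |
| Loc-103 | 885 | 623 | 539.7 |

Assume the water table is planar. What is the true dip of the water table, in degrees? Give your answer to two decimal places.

Let the plane be z = a·x + b·y + c.
Loc-102−Loc-101: 290a − 49b = 50;  Loc-103−Loc-101: 600a − 155b = 92.4.
Solving gives a = 0.20723, b = 0.20605.
Gradient magnitude |∇z| = √(a² + b²) = √(0.04294 + 0.04245) = 0.29223.
True dip = arctan(0.29223) = 16.29°, dipping toward SW (azimuth ≈ 225°).

16.29°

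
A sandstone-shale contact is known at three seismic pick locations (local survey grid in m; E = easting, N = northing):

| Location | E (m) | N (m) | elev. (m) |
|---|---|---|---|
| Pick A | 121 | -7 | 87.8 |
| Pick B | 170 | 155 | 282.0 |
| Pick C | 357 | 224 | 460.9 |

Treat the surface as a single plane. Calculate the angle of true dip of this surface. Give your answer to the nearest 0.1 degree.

Let the plane be z = a·E + b·N + c.
Pick B−Pick A: 49a + 162b = 194.2;  Pick C−Pick A: 236a + 231b = 373.1.
Solving gives a = 0.57898, b = 1.02364.
Gradient magnitude |∇z| = √(a² + b²) = √(0.33521 + 1.04784) = 1.17604.
True dip = arctan(1.17604) = 49.6°, dipping toward SSW (azimuth ≈ 209°).

49.6°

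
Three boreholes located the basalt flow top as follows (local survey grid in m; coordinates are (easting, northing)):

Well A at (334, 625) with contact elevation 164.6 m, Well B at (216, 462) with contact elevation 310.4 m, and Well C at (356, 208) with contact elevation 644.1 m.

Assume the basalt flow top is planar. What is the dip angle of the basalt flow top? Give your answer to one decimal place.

Two edge vectors: Well A→Well B = (-118, -163, 145.8), Well A→Well C = (22, -417, 479.5).
Normal n = (Well A→Well B) × (Well A→Well C) = (-17359.9, 59788.6, 52792).
So ∂z/∂E = −n_x/n_z = 0.32884 and ∂z/∂N = −n_y/n_z = −1.13253.
Gradient magnitude |∇z| = √(a² + b²) = √(0.10813 + 1.28263) = 1.17931.
True dip = arctan(1.17931) = 49.7°, dipping toward NNW (azimuth ≈ 344°).

49.7°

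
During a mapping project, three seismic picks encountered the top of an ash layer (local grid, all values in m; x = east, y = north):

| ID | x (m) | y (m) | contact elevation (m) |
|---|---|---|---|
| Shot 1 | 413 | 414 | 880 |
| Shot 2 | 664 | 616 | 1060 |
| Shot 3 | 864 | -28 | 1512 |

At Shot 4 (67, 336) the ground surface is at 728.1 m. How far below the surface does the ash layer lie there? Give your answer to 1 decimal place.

Two edge vectors: Shot 1→Shot 2 = (251, 202, 180), Shot 1→Shot 3 = (451, -442, 632).
Normal n = (Shot 1→Shot 2) × (Shot 1→Shot 3) = (207224, -77452, -202044).
So ∂z/∂x = −n_x/n_z = 1.02564 and ∂z/∂y = −n_y/n_z = −0.38334.
Intercept c from Shot 1: 880 − 423.59 + 158.70 = 615.12.
At (67, 336): z_contact = 68.72 − 128.80 + 615.12 = 555.03 m.
Depth below ground = 728.1 − 555.03 = 173.1 m.

173.1 m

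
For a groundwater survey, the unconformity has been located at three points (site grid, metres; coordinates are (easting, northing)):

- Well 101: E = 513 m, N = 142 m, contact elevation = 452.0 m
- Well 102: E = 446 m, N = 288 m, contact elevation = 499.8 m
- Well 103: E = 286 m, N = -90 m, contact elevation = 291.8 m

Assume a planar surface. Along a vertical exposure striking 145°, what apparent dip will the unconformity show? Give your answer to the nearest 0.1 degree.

Two edge vectors: Well 101→Well 102 = (-67, 146, 47.8), Well 101→Well 103 = (-227, -232, -160.2).
Normal n = (Well 101→Well 102) × (Well 101→Well 103) = (-12299.6, -21584, 48686).
So ∂z/∂E = −n_x/n_z = 0.25263 and ∂z/∂N = −n_y/n_z = 0.44333.
Unit vector along 145° is (sin 145°, cos 145°) = (0.5736, -0.8192).
Slope in that direction = a·(0.5736) + b·(-0.8192) = −0.21825.
Apparent dip = arctan|0.21825| = 12.3° (true dip is 27.0°, so apparent ≤ true as expected).

12.3°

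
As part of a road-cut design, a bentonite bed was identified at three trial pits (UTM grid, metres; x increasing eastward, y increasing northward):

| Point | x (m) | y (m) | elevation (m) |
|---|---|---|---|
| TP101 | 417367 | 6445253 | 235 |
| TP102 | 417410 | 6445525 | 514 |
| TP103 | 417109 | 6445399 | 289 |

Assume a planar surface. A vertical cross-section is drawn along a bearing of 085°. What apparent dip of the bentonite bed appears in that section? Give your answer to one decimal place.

Two edge vectors: TP101→TP102 = (43, 272, 279), TP101→TP103 = (-258, 146, 54).
Normal n = (TP101→TP102) × (TP101→TP103) = (-26046, -74304, 76454).
So ∂z/∂x = −n_x/n_z = 0.34068 and ∂z/∂y = −n_y/n_z = 0.97188.
Unit vector along 085° is (sin 85°, cos 85°) = (0.9962, 0.0872).
Slope in that direction = a·(0.9962) + b·(0.0872) = 0.42408.
Apparent dip = arctan|0.42408| = 23.0° (true dip is 45.8°, so apparent ≤ true as expected).

23.0°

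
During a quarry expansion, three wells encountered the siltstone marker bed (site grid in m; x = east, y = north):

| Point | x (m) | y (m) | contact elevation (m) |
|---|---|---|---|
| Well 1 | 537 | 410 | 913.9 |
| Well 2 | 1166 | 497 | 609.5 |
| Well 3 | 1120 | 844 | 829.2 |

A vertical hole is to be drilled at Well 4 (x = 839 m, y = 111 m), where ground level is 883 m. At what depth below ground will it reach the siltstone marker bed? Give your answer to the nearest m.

Let the plane be z = a·x + b·y + c.
Well 2−Well 1: 629a + 87b = −304.4;  Well 3−Well 1: 583a + 434b = −84.7.
Solving gives a = −0.56123, b = 0.55874.
Then c = 913.9 − a·537 − b·410 = 986.19.
At (839, 111): z_contact = −470.9 + 62.0 + 986.19 = 577.3 m.
Depth below ground = 883 − 577.3 = 306 m.

306 m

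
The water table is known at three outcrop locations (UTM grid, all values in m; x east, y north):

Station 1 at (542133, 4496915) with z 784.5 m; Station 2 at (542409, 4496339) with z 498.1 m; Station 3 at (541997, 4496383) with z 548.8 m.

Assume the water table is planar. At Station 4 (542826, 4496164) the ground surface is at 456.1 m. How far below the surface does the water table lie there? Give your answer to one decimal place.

Let the plane be z = a·x + b·y + c.
Station 2−Station 1: 276a − 576b = −286.4;  Station 3−Station 1: −136a − 532b = −235.7.
Solving gives a = −0.073729837, b = 0.461893342.
Then c = 784.5 − a·542133 − b·4496915 = −2036339.22.
At (542826, 4496164): z_contact = −40022.47 + 2076748.22 − 2036339.22 = 386.52 m.
Depth below ground = 456.1 − 386.52 = 69.6 m.

69.6 m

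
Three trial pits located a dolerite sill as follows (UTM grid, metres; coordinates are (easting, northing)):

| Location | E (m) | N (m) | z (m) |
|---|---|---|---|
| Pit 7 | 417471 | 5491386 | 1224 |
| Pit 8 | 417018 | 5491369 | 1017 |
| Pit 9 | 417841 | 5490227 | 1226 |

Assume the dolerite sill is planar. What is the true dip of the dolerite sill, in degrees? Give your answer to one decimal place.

25.3°

Let the plane be z = a·E + b·N + c.
Pit 8−Pit 7: −453a − 17b = −207;  Pit 9−Pit 7: 370a − 1159b = 2.
Solving gives a = 0.45161, b = 0.14245.
Gradient magnitude |∇z| = √(a² + b²) = √(0.20395 + 0.02029) = 0.47354.
True dip = arctan(0.47354) = 25.3°, dipping toward WSW (azimuth ≈ 252°).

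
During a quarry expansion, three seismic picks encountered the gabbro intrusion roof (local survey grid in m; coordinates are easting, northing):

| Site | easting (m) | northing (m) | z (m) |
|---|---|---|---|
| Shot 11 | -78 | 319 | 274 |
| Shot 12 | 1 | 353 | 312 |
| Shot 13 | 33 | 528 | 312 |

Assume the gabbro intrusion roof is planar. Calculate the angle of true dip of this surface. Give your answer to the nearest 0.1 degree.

28.0°

Two edge vectors: Shot 11→Shot 12 = (79, 34, 38), Shot 11→Shot 13 = (111, 209, 38).
Normal n = (Shot 11→Shot 12) × (Shot 11→Shot 13) = (-6650, 1216, 12737).
So ∂z/∂easting = −n_x/n_z = 0.52210 and ∂z/∂northing = −n_y/n_z = −0.09547.
Gradient magnitude |∇z| = √(a² + b²) = √(0.27259 + 0.00911) = 0.53076.
True dip = arctan(0.53076) = 28.0°, dipping toward W (azimuth ≈ 280°).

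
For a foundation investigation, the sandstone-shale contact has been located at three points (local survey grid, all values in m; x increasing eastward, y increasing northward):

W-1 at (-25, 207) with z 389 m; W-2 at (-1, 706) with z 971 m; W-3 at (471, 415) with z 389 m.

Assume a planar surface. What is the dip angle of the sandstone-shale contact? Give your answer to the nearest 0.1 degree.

52.2°

Let the plane be z = a·x + b·y + c.
W-2−W-1: 24a + 499b = 582;  W-3−W-1: 496a + 208b = 0.
Solving gives a = −0.49918, b = 1.19034.
Gradient magnitude |∇z| = √(a² + b²) = √(0.24918 + 1.41691) = 1.29077.
True dip = arctan(1.29077) = 52.2°, dipping toward SSE (azimuth ≈ 157°).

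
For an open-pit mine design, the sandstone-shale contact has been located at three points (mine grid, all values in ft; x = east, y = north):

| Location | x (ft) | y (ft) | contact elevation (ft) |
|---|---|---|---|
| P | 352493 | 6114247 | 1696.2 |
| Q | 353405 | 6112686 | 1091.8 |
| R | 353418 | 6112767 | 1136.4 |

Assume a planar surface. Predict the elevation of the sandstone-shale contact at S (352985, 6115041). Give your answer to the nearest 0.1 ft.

2213.4 ft

Two edge vectors: P→Q = (912, -1561, -604.4), P→R = (925, -1480, -559.8).
Normal n = (P→Q) × (P→R) = (-20664.2, -48532.4, 94165).
So ∂z/∂x = −n_x/n_z = 0.219446716 and ∂z/∂y = −n_y/n_z = 0.515397441.
Intercept c from P: 1696.2 − 77353.43 − 3151267.26 = −3226924.49.
At (352985, 6115041): z = 77461.4 + 3151676.5 − 3226924.49 = 2213.4 ft.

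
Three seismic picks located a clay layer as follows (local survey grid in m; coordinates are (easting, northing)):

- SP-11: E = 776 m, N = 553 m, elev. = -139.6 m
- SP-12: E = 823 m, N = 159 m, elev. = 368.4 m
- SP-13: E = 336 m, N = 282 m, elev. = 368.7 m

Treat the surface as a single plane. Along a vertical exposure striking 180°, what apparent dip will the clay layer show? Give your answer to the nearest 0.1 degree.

53.1°

Two edge vectors: SP-11→SP-12 = (47, -394, 508), SP-11→SP-13 = (-440, -271, 508.3).
Normal n = (SP-11→SP-12) × (SP-11→SP-13) = (-62602.2, -247410.1, -186097).
So ∂z/∂E = −n_x/n_z = −0.33640 and ∂z/∂N = −n_y/n_z = −1.32947.
Unit vector along 180° is (sin 180°, cos 180°) = (0.0000, -1.0000).
Slope in that direction = a·(0.0000) + b·(-1.0000) = 1.32947.
Apparent dip = arctan|1.32947| = 53.1° (true dip is 53.9°, so apparent ≤ true as expected).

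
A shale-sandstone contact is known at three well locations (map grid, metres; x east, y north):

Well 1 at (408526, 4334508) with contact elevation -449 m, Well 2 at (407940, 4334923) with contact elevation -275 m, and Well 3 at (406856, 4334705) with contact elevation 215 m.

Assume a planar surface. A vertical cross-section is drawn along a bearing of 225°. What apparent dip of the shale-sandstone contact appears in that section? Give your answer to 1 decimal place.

Two edge vectors: Well 1→Well 2 = (-586, 415, 174), Well 1→Well 3 = (-1670, 197, 664).
Normal n = (Well 1→Well 2) × (Well 1→Well 3) = (241282, 98524, 577608).
So ∂z/∂x = −n_x/n_z = −0.41773 and ∂z/∂y = −n_y/n_z = −0.17057.
Unit vector along 225° is (sin 225°, cos 225°) = (-0.7071, -0.7071).
Slope in that direction = a·(-0.7071) + b·(-0.7071) = 0.41599.
Apparent dip = arctan|0.41599| = 22.6° (true dip is 24.3°, so apparent ≤ true as expected).

22.6°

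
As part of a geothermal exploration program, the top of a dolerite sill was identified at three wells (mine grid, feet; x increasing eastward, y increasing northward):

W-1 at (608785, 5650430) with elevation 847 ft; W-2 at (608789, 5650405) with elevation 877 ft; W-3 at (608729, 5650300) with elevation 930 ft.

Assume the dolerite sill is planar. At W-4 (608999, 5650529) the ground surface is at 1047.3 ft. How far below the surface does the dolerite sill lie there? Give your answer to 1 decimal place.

100.6 ft

Let the plane be z = a·x + b·y + c.
W-2−W-1: 4a − 25b = 30;  W-3−W-1: −56a − 130b = 83.
Solving gives a = 0.950520833, b = −1.047916667.
Then c = 847 − a·608785 − b·5650430 = 5343363.95.
At (608999, 5650529): z_contact = 578866.24 − 5921283.51 + 5343363.95 = 946.67 ft.
Depth below ground = 1047.3 − 946.67 = 100.6 ft.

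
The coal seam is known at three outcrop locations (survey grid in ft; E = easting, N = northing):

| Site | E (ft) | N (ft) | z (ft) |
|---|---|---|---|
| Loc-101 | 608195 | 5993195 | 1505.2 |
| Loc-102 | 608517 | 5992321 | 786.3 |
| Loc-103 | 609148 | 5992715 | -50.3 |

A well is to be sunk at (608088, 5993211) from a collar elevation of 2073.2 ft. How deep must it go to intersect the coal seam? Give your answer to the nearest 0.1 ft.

403.6 ft

Let the plane be z = a·E + b·N + c.
Loc-102−Loc-101: 322a − 874b = −718.9;  Loc-103−Loc-101: 953a − 480b = −1555.5.
Solving gives a = −1.495418375, b = 0.271596434.
Then c = 1505.2 − a·608195 − b·5993195 = −716719.21.
At (608088, 5993211): z_contact = −909345.97 + 1627734.73 − 716719.21 = 1669.56 ft.
Depth below ground = 2073.2 − 1669.56 = 403.6 ft.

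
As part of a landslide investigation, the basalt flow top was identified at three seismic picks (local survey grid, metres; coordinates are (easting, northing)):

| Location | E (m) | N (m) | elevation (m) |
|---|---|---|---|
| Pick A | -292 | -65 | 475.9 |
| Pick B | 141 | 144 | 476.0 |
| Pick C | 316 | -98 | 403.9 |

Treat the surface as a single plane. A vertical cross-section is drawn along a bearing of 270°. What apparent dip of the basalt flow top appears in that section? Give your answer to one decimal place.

Let the plane be z = a·E + b·N + c.
Pick B−Pick A: 433a + 209b = 0.1;  Pick C−Pick A: 608a − 33b = −72.
Solving gives a = −0.10643, b = 0.22097.
Unit vector along 270° is (sin 270°, cos 270°) = (-1.0000, -0.0000).
Slope in that direction = a·(-1.0000) + b·(-0.0000) = 0.10643.
Apparent dip = arctan|0.10643| = 6.1° (true dip is 13.8°, so apparent ≤ true as expected).

6.1°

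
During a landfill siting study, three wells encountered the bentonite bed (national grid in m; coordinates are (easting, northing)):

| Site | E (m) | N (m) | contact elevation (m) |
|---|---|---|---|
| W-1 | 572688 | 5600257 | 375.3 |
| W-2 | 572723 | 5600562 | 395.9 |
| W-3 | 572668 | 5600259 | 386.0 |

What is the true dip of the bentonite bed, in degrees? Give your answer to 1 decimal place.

28.3°

Two edge vectors: W-1→W-2 = (35, 305, 20.6), W-1→W-3 = (-20, 2, 10.7).
Normal n = (W-1→W-2) × (W-1→W-3) = (3222.3, -786.5, 6170).
So ∂z/∂E = −n_x/n_z = −0.52225 and ∂z/∂N = −n_y/n_z = 0.12747.
Gradient magnitude |∇z| = √(a² + b²) = √(0.27275 + 0.01625) = 0.53758.
True dip = arctan(0.53758) = 28.3°, dipping toward ESE (azimuth ≈ 104°).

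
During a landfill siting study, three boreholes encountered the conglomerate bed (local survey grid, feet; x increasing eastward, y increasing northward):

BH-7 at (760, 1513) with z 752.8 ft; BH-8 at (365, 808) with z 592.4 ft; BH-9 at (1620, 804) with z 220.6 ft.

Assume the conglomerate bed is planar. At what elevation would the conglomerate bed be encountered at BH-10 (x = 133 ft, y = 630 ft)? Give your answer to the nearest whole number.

591 ft

Let the plane be z = a·x + b·y + c.
BH-8−BH-7: −395a − 705b = −160.4;  BH-9−BH-7: 860a − 709b = −532.2.
Solving gives a = −0.29500, b = 0.39280.
Then c = 752.8 − a·760 − b·1513 = 382.69.
At (133, 630): z = −39.2 + 247.5 + 382.69 = 590.9 ft.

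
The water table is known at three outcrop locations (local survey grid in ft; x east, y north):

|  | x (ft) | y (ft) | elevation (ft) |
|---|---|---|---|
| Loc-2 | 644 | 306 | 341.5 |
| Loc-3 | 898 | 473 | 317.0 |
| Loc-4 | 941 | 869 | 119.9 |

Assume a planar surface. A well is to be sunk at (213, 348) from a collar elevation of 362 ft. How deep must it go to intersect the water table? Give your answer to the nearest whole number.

Two edge vectors: Loc-2→Loc-3 = (254, 167, -24.5), Loc-2→Loc-4 = (297, 563, -221.6).
Normal n = (Loc-2→Loc-3) × (Loc-2→Loc-4) = (-23213.7, 49009.9, 93403).
So ∂z/∂x = −n_x/n_z = 0.24853 and ∂z/∂y = −n_y/n_z = −0.52471.
Intercept c from Loc-2: 341.5 − 160.06 + 160.56 = 342.01.
At (213, 348): z_contact = 52.9 − 182.6 + 342.01 = 212.3 ft.
Depth below ground = 362 − 212.3 = 150 ft.

150 ft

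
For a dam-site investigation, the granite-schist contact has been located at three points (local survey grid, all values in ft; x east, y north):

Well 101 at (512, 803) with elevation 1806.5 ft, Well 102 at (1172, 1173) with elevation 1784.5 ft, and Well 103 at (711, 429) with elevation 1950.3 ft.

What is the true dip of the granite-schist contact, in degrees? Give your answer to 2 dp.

Let the plane be z = a·x + b·y + c.
Well 102−Well 101: 660a + 370b = −22;  Well 103−Well 101: 199a − 374b = 143.8.
Solving gives a = 0.14035, b = −0.30981.
Gradient magnitude |∇z| = √(a² + b²) = √(0.01970 + 0.09598) = 0.34012.
True dip = arctan(0.34012) = 18.78°, dipping toward NNW (azimuth ≈ 336°).

18.78°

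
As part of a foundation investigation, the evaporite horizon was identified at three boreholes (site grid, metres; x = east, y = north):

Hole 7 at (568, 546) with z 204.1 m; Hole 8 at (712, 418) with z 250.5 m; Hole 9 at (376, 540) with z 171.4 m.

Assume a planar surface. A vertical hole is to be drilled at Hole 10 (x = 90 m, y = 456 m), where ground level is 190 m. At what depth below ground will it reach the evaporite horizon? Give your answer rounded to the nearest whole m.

Two edge vectors: Hole 7→Hole 8 = (144, -128, 46.4), Hole 7→Hole 9 = (-192, -6, -32.7).
Normal n = (Hole 7→Hole 8) × (Hole 7→Hole 9) = (4464, -4200, -25440).
So ∂z/∂x = −n_x/n_z = 0.17547 and ∂z/∂y = −n_y/n_z = −0.16509.
Intercept c from Hole 7: 204.1 − 99.67 + 90.14 = 194.57.
At (90, 456): z_contact = 15.8 − 75.3 + 194.57 = 135.1 m.
Depth below ground = 190 − 135.1 = 55 m.

55 m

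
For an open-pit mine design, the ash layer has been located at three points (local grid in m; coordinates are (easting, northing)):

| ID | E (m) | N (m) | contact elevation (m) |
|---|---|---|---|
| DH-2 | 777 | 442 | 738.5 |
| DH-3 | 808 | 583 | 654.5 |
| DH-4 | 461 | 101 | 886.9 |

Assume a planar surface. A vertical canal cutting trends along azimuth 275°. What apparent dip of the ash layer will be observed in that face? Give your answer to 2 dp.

Let the plane be z = a·E + b·N + c.
DH-3−DH-2: 31a + 141b = −84;  DH-4−DH-2: −316a − 341b = 148.4.
Solving gives a = 0.22715, b = −0.64568.
Unit vector along 275° is (sin 275°, cos 275°) = (-0.9962, 0.0872).
Slope in that direction = a·(-0.9962) + b·(0.0872) = −0.28256.
Apparent dip = arctan|0.28256| = 15.78° (true dip is 34.4°, so apparent ≤ true as expected).

15.78°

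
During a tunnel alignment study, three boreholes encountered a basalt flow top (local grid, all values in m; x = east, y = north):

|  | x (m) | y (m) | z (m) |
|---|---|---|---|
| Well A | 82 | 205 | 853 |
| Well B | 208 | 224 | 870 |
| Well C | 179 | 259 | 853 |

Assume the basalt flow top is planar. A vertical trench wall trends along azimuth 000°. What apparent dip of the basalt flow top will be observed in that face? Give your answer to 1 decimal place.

Let the plane be z = a·x + b·y + c.
Well B−Well A: 126a + 19b = 17;  Well C−Well A: 97a + 54b = 0.
Solving gives a = 0.18504, b = −0.33239.
Unit vector along 000° is (sin 0°, cos 0°) = (0.0000, 1.0000).
Slope in that direction = a·(0.0000) + b·(1.0000) = −0.33239.
Apparent dip = arctan|0.33239| = 18.4° (true dip is 20.8°, so apparent ≤ true as expected).

18.4°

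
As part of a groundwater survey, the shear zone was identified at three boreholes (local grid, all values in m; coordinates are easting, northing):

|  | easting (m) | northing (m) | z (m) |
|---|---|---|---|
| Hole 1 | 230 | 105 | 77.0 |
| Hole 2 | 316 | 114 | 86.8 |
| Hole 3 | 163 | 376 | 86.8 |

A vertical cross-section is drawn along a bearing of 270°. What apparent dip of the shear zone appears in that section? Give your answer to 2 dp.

Let the plane be z = a·easting + b·northing + c.
Hole 2−Hole 1: 86a + 9b = 9.8;  Hole 3−Hole 1: −67a + 271b = 9.8.
Solving gives a = 0.10739, b = 0.06271.
Unit vector along 270° is (sin 270°, cos 270°) = (-1.0000, -0.0000).
Slope in that direction = a·(-1.0000) + b·(-0.0000) = −0.10739.
Apparent dip = arctan|0.10739| = 6.13° (true dip is 7.1°, so apparent ≤ true as expected).

6.13°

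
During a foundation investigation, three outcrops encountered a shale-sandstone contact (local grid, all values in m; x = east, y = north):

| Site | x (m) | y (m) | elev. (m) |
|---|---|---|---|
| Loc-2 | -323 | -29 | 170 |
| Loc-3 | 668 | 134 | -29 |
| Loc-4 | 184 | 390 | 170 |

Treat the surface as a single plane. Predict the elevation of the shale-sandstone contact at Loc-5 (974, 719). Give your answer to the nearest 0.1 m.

71.7 m

Let the plane be z = a·x + b·y + c.
Loc-3−Loc-2: 991a + 163b = −199;  Loc-4−Loc-2: 507a + 419b = 0.
Solving gives a = −0.25070, b = 0.30336.
Then c = 170 − a·-323 − b·-29 = 97.82.
At (974, 719): z = −244.2 + 218.1 + 97.82 = 71.7 m.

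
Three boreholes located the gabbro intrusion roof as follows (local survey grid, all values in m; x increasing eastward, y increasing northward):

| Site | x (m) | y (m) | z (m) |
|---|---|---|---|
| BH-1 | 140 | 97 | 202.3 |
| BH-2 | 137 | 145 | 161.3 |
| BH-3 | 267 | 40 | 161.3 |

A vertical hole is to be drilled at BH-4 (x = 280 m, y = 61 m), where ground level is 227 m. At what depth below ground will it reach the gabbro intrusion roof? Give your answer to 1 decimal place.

94.0 m

Let the plane be z = a·x + b·y + c.
BH-2−BH-1: −3a + 48b = −41;  BH-3−BH-1: 127a − 57b = −41.
Solving gives a = −0.72658, b = −0.89958.
Then c = 202.3 − a·140 − b·97 = 391.28.
At (280, 61): z_contact = −203.44 − 54.87 + 391.28 = 132.96 m.
Depth below ground = 227 − 132.96 = 94.0 m.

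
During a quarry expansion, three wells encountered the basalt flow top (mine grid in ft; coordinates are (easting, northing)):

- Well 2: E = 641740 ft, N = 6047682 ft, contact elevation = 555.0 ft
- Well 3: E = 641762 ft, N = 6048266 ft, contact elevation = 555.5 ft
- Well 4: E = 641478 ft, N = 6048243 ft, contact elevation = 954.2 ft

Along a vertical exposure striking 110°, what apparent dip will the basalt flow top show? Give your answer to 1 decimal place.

Let the plane be z = a·E + b·N + c.
Well 3−Well 2: 22a + 584b = 0.5;  Well 4−Well 2: −262a + 561b = 399.2.
Solving gives a = −1.40824, b = 0.05391.
Unit vector along 110° is (sin 110°, cos 110°) = (0.9397, -0.3420).
Slope in that direction = a·(0.9397) + b·(-0.3420) = −1.34175.
Apparent dip = arctan|1.34175| = 53.3° (true dip is 54.6°, so apparent ≤ true as expected).

53.3°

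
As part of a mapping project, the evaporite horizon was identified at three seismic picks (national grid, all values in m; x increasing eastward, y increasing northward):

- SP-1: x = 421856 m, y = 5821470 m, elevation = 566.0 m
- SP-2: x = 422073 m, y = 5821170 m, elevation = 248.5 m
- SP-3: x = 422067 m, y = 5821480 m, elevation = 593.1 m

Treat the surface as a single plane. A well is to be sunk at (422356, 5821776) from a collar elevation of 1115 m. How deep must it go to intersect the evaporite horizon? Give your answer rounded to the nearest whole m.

Let the plane be z = a·x + b·y + c.
SP-2−SP-1: 217a − 300b = −317.5;  SP-3−SP-1: 211a + 10b = 27.1.
Solving gives a = 0.07568352, b = 1.11307775.
Then c = 566 − a·421856 − b·5821470 = −6511110.25.
At (422356, 5821776): z_contact = 31965.4 + 6480089.3 − 6511110.25 = 944.4 m.
Depth below ground = 1115 − 944.4 = 171 m.

171 m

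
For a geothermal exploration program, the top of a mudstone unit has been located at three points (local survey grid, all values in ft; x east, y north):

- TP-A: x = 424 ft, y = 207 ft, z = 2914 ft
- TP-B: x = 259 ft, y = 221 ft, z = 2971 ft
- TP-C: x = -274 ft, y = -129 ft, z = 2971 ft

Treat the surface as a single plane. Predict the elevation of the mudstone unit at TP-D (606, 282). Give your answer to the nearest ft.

Two edge vectors: TP-A→TP-B = (-165, 14, 57), TP-A→TP-C = (-698, -336, 57).
Normal n = (TP-A→TP-B) × (TP-A→TP-C) = (19950, -30381, 65212).
So ∂z/∂x = −n_x/n_z = −0.30593 and ∂z/∂y = −n_y/n_z = 0.46588.
Intercept c from TP-A: 2914 + 129.71 − 96.44 = 2947.28.
At (606, 282): z = −185.4 + 131.4 + 2947.28 = 2893.3 ft.

2893 ft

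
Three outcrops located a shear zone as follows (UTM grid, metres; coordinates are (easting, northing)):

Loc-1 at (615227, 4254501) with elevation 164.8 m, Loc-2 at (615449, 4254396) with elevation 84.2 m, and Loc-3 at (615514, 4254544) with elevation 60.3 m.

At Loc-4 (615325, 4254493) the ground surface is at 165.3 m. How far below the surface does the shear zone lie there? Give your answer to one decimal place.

Two edge vectors: Loc-1→Loc-2 = (222, -105, -80.6), Loc-1→Loc-3 = (287, 43, -104.5).
Normal n = (Loc-1→Loc-2) × (Loc-1→Loc-3) = (14438.3, 66.8, 39681).
So ∂z/∂E = −n_x/n_z = −0.363859278 and ∂z/∂N = −n_y/n_z = −0.001683425.
Intercept c from Loc-1: 164.8 + 223856.05 + 7162.13 = 231182.99.
At (615325, 4254493): z_contact = −223891.71 − 7162.12 + 231182.99 = 129.16 m.
Depth below ground = 165.3 − 129.16 = 36.1 m.

36.1 m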